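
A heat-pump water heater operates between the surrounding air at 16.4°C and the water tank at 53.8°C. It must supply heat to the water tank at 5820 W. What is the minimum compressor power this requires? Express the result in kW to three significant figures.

0.666 kW

In absolute terms T_C = 289.55 K and T_H = 326.95 K, so ΔT = 37.40 K.
COP_Carnot = T_H/ΔT = 326.95/37.40 = 8.742.
Ẇ_min = Q̇/COP_Carnot = 5820/8.742 = 665.8 W = 0.6658 kW.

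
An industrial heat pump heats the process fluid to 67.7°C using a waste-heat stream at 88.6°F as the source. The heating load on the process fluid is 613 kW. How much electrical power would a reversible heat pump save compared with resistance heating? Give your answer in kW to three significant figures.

In absolute terms T_C = 304.59 K and T_H = 340.85 K, so ΔT = 36.26 K.
COP_Carnot = T_H/ΔT = 340.85/36.26 = 9.401.
Resistance heating needs Ẇ_res = Q̇_H = 613.0 kW; the reversible heat pump needs only Ẇ_hp = Q̇_H/COP = 65.20 kW.
Saving = 613.0 − 65.20 = 547.8 kW.

548 kW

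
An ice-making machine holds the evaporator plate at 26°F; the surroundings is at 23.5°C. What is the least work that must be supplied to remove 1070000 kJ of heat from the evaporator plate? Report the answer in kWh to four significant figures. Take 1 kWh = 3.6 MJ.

In absolute terms T_C = 269.82 K and T_H = 296.65 K, so ΔT = 26.83 K.
The reversible limit is COP_R = T_C/ΔT = 10.06, so W_min = Q_C/COP = Q_C·ΔT/T_C.
W_min = 1070000 × 26.83/269.82 = 106400 kJ = 29.56 kWh.

29.56 kWh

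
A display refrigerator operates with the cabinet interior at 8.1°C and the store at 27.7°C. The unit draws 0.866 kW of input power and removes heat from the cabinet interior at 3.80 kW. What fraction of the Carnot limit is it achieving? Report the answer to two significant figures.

COP_actual = Q̇_C/Ẇ = 3.800/0.8660 = 4.388.
In absolute terms T_C = 281.25 K and T_H = 300.85 K, so ΔT = 19.60 K.
COP_Carnot = T_C/ΔT = 281.25/19.60 = 14.35.
η_II = COP_actual/COP_Carnot = 4.388/14.35 = 0.3058.

0.31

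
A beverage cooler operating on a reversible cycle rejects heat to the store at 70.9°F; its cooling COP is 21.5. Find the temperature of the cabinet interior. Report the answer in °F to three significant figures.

47.3 °F

For a Carnot refrigerator COP_R = T_C/(T_H − T_C), so T_C = COP·T_H/(1 + COP).
With T_H = 294.76 K, T_C = 21.5 × 294.76/22.50 = 281.66 K.
Converting, 281.66 K = 47.32°F.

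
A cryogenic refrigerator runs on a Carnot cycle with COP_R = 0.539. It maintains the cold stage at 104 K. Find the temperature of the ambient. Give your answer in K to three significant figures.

COP_R = T_C/(T_H − T_C) gives T_H − T_C = T_C/COP.
With T_C = 104.00 K, T_H = 104.00 × (1 + 1/0.539) = 296.95 K.

297 K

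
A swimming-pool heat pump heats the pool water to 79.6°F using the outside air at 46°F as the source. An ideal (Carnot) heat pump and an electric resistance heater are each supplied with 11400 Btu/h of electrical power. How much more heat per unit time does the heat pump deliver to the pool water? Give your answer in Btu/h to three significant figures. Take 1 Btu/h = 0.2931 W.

In absolute terms T_C = 280.93 K and T_H = 299.59 K, so ΔT = 18.67 K.
COP_Carnot = T_H/ΔT = 299.59/18.67 = 16.05.
The heat pump delivers Q̇_H = COP × Ẇ = 183000 Btu/h; the resistance heater delivers Ẇ = 11400 Btu/h.
Extra = (COP − 1)·Ẇ = 171600 Btu/h.

172000 Btu/h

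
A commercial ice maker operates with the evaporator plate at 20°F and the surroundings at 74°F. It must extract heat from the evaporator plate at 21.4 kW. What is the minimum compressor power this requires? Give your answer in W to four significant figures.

2409 W

In absolute terms T_C = 266.48 K and T_H = 296.48 K, so ΔT = 30.00 K.
COP_Carnot = T_C/ΔT = 266.48/30.00 = 8.883.
Ẇ_min = Q̇/COP_Carnot = 21.40/8.883 = 2.409 kW = 2409 W.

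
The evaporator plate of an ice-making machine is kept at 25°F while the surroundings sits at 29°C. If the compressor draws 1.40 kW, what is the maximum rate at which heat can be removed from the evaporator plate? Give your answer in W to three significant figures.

In absolute terms T_C = 269.26 K and T_H = 302.15 K, so ΔT = 32.89 K.
COP_Carnot = T_C/ΔT = 269.26/32.89 = 8.187.
Q̇_max = COP_Carnot × Ẇ = 8.187 × 1.400 kW = 11.46 kW = 11460 W.

11500 W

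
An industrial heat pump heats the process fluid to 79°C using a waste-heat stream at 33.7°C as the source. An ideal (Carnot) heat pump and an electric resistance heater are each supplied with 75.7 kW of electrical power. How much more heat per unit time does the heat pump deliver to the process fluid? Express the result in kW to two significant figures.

510 kW

In absolute terms T_C = 306.85 K and T_H = 352.15 K, so ΔT = 45.30 K.
COP_Carnot = T_H/ΔT = 352.15/45.30 = 7.774.
The heat pump delivers Q̇_H = COP × Ẇ = 588.5 kW; the resistance heater delivers Ẇ = 75.70 kW.
Extra = (COP − 1)·Ẇ = 512.8 kW.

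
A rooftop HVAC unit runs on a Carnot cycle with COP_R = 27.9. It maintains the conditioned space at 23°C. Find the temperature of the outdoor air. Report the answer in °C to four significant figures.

33.61 °C

COP_R = T_C/(T_H − T_C) gives T_H − T_C = T_C/COP.
With T_C = 296.15 K, T_H = 296.15 × (1 + 1/27.9) = 306.76 K.
Converting, 306.76 K = 33.61°C.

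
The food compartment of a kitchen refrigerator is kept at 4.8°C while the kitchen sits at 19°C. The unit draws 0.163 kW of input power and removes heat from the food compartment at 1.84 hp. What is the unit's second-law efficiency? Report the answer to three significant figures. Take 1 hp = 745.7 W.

0.430

Converting, Q̇_C = 1.840 hp = 1.372 kW, so COP_actual = Q̇_C/Ẇ = 1.372/0.1630 = 8.418.
In absolute terms T_C = 277.95 K and T_H = 292.15 K, so ΔT = 14.20 K.
COP_Carnot = T_C/ΔT = 277.95/14.20 = 19.57.
η_II = COP_actual/COP_Carnot = 8.418/19.57 = 0.4300.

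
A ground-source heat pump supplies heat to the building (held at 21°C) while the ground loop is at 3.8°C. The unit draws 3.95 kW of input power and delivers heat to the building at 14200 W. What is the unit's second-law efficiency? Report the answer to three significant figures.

0.210

Converting, Q̇_H = 14200 W = 14.20 kW, so COP_actual = Q̇_H/Ẇ = 14.20/3.950 = 3.595.
In absolute terms T_C = 276.95 K and T_H = 294.15 K, so ΔT = 17.20 K.
COP_Carnot = T_H/ΔT = 294.15/17.20 = 17.10.
η_II = COP_actual/COP_Carnot = 3.595/17.10 = 0.2102.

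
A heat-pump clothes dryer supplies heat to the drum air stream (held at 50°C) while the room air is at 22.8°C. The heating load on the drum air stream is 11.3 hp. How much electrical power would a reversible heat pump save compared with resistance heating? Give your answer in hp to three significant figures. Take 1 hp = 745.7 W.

In absolute terms T_C = 295.95 K and T_H = 323.15 K, so ΔT = 27.20 K.
COP_Carnot = T_H/ΔT = 323.15/27.20 = 11.88.
Resistance heating needs Ẇ_res = Q̇_H = 11.30 hp; the reversible heat pump needs only Ẇ_hp = Q̇_H/COP = 0.9511 hp.
Saving = 11.30 − 0.9511 = 10.35 hp.

10.3 hp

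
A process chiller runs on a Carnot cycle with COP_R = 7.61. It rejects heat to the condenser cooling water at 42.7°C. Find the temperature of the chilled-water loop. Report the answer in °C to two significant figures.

6.0 °C

For a Carnot refrigerator COP_R = T_C/(T_H − T_C), so T_C = COP·T_H/(1 + COP).
With T_H = 315.85 K, T_C = 7.61 × 315.85/8.610 = 279.17 K.
Converting, 279.17 K = 6.02°C.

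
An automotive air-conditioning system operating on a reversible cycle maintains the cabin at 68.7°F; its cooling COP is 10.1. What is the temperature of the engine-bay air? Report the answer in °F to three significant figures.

COP_R = T_C/(T_H − T_C) gives T_H − T_C = T_C/COP.
With T_C = 293.54 K, T_H = 293.54 × (1 + 1/10.1) = 322.60 K.
Converting, 322.60 K = 121.01°F.

121 °F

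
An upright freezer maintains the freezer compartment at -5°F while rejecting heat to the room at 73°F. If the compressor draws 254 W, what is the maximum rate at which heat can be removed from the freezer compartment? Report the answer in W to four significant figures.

In absolute terms T_C = 252.59 K and T_H = 295.93 K, so ΔT = 43.33 K.
COP_Carnot = T_C/ΔT = 252.59/43.33 = 5.829.
Q̇_max = COP_Carnot × Ẇ = 5.829 × 254.0 W = 1481 W.

1481 W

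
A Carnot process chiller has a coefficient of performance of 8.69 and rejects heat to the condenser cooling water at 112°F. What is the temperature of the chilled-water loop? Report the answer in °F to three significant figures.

53.0 °F

For a Carnot refrigerator COP_R = T_C/(T_H − T_C), so T_C = COP·T_H/(1 + COP).
With T_H = 317.59 K, T_C = 8.69 × 317.59/9.690 = 284.82 K.
Converting, 284.82 K = 53.00°F.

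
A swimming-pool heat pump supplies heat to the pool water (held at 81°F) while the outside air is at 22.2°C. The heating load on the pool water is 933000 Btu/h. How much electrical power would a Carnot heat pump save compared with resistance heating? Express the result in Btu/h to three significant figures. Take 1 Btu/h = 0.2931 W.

917000 Btu/h

In absolute terms T_C = 295.35 K and T_H = 300.37 K, so ΔT = 5.022 K.
COP_Carnot = T_H/ΔT = 300.37/5.022 = 59.81.
Resistance heating needs Ẇ_res = Q̇_H = 933000 Btu/h; the reversible heat pump needs only Ẇ_hp = Q̇_H/COP = 15600 Btu/h.
Saving = 933000 − 15600 = 917400 Btu/h.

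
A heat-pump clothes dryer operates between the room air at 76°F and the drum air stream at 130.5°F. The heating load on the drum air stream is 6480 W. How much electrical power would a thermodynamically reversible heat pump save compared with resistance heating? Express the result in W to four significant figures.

In absolute terms T_C = 297.59 K and T_H = 327.87 K, so ΔT = 30.28 K.
COP_Carnot = T_H/ΔT = 327.87/30.28 = 10.83.
Resistance heating needs Ẇ_res = Q̇_H = 6480 W; the reversible heat pump needs only Ẇ_hp = Q̇_H/COP = 598.4 W.
Saving = 6480 − 598.4 = 5882 W.

5882 W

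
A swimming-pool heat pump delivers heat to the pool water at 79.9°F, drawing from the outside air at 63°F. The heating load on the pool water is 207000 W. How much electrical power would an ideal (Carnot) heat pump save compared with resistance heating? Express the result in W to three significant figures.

In absolute terms T_C = 290.37 K and T_H = 299.76 K, so ΔT = 9.389 K.
COP_Carnot = T_H/ΔT = 299.76/9.389 = 31.93.
Resistance heating needs Ẇ_res = Q̇_H = 207000 W; the reversible heat pump needs only Ẇ_hp = Q̇_H/COP = 6483 W.
Saving = 207000 − 6483 = 200500 W.

201000 W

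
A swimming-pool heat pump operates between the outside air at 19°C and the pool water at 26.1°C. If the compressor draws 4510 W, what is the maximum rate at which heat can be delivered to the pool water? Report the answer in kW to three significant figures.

190 kW

In absolute terms T_C = 292.15 K and T_H = 299.25 K, so ΔT = 7.100 K.
COP_Carnot = T_H/ΔT = 299.25/7.100 = 42.15.
Q̇_max = COP_Carnot × Ẇ = 42.15 × 4510 W = 190100 W = 190.1 kW.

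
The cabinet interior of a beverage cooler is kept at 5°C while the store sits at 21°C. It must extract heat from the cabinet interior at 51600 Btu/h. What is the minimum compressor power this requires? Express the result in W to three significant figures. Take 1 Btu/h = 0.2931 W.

In absolute terms T_C = 278.15 K and T_H = 294.15 K, so ΔT = 16.00 K.
COP_Carnot = T_C/ΔT = 278.15/16.00 = 17.38.
Ẇ_min = Q̇/COP_Carnot = 51600/17.38 = 2968 Btu/h = 870.0 W.

870 W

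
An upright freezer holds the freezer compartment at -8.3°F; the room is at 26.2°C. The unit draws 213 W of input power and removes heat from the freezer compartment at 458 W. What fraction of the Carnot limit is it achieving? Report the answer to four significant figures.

0.4166

COP_actual = Q̇_C/Ẇ = 458.0/213.0 = 2.150.
In absolute terms T_C = 250.76 K and T_H = 299.35 K, so ΔT = 48.59 K.
COP_Carnot = T_C/ΔT = 250.76/48.59 = 5.161.
η_II = COP_actual/COP_Carnot = 2.150/5.161 = 0.4166.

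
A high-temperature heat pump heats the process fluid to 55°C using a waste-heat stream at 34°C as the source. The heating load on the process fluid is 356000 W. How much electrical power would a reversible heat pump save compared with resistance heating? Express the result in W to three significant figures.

In absolute terms T_C = 307.15 K and T_H = 328.15 K, so ΔT = 21.00 K.
COP_Carnot = T_H/ΔT = 328.15/21.00 = 15.63.
Resistance heating needs Ẇ_res = Q̇_H = 356000 W; the reversible heat pump needs only Ẇ_hp = Q̇_H/COP = 22780 W.
Saving = 356000 − 22780 = 333200 W.

333000 W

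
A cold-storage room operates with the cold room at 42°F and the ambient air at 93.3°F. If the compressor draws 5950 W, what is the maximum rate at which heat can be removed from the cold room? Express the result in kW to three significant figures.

In absolute terms T_C = 278.71 K and T_H = 307.21 K, so ΔT = 28.50 K.
COP_Carnot = T_C/ΔT = 278.71/28.50 = 9.779.
Q̇_max = COP_Carnot × Ẇ = 9.779 × 5950 W = 58190 W = 58.19 kW.

58.2 kW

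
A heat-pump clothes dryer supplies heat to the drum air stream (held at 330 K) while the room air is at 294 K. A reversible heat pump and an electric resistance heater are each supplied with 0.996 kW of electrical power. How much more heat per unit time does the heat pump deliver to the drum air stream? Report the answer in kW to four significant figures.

8.134 kW

The reservoir spacing is ΔT = 330 − 294 = 36.00 K.
COP_Carnot = T_H/ΔT = 330.00/36.00 = 9.167.
The heat pump delivers Q̇_H = COP × Ẇ = 9.130 kW; the resistance heater delivers Ẇ = 0.9960 kW.
Extra = (COP − 1)·Ẇ = 8.134 kW.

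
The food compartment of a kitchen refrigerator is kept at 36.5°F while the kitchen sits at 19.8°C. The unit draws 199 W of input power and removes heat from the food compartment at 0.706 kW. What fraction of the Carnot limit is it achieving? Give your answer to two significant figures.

0.22

Converting, Q̇_C = 0.7060 kW = 706.0 W, so COP_actual = Q̇_C/Ẇ = 706.0/199.0 = 3.548.
In absolute terms T_C = 275.65 K and T_H = 292.95 K, so ΔT = 17.30 K.
COP_Carnot = T_C/ΔT = 275.65/17.30 = 15.93.
η_II = COP_actual/COP_Carnot = 3.548/15.93 = 0.2227.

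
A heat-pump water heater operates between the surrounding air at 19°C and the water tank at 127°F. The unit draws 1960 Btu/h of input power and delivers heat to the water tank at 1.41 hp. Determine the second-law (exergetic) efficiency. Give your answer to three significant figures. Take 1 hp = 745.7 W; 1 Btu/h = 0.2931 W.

Converting, Q̇_H = 1.410 hp = 3587 Btu/h, so COP_actual = Q̇_H/Ẇ = 3587/1960 = 1.830.
In absolute terms T_C = 292.15 K and T_H = 325.93 K, so ΔT = 33.78 K.
COP_Carnot = T_H/ΔT = 325.93/33.78 = 9.649.
η_II = COP_actual/COP_Carnot = 1.830/9.649 = 0.1897.

0.190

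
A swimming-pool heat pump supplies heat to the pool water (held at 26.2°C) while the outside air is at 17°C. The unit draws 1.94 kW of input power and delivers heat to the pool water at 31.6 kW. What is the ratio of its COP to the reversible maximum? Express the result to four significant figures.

0.5006

COP_actual = Q̇_H/Ẇ = 31.60/1.940 = 16.29.
In absolute terms T_C = 290.15 K and T_H = 299.35 K, so ΔT = 9.200 K.
COP_Carnot = T_H/ΔT = 299.35/9.200 = 32.54.
η_II = COP_actual/COP_Carnot = 16.29/32.54 = 0.5006.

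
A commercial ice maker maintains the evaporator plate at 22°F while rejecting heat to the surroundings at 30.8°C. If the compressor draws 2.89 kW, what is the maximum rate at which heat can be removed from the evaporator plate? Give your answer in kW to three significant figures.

In absolute terms T_C = 267.59 K and T_H = 303.95 K, so ΔT = 36.36 K.
COP_Carnot = T_C/ΔT = 267.59/36.36 = 7.360.
Q̇_max = COP_Carnot × Ẇ = 7.360 × 2.890 kW = 21.27 kW.

21.3 kW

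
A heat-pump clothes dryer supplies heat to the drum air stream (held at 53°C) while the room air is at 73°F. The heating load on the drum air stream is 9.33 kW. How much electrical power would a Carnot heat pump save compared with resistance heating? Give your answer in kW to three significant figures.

8.47 kW

In absolute terms T_C = 295.93 K and T_H = 326.15 K, so ΔT = 30.22 K.
COP_Carnot = T_H/ΔT = 326.15/30.22 = 10.79.
Resistance heating needs Ẇ_res = Q̇_H = 9.330 kW; the reversible heat pump needs only Ẇ_hp = Q̇_H/COP = 0.8646 kW.
Saving = 9.330 − 0.8646 = 8.465 kW.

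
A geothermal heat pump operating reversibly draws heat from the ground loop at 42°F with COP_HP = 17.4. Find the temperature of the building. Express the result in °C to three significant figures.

COP_HP = T_H/(T_H − T_C) rearranges to T_H = COP·T_C/(COP − 1).
With T_C = 278.71 K, T_H = 17.4 × 278.71/16.40 = 295.70 K.
Converting, 295.70 K = 22.55°C.

22.5 °C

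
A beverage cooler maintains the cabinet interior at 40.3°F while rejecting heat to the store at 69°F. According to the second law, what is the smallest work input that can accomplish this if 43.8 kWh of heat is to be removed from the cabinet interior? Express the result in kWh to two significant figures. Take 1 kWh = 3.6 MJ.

2.5 kWh

In absolute terms T_C = 277.76 K and T_H = 293.71 K, so ΔT = 15.94 K.
The reversible limit is COP_R = T_C/ΔT = 17.42, so W_min = Q_C/COP = Q_C·ΔT/T_C.
W_min = 43.80 × 15.94/277.76 = 2.514 kWh.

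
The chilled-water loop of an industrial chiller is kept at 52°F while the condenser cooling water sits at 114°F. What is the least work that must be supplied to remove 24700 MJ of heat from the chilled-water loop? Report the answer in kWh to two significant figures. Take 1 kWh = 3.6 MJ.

In absolute terms T_C = 284.26 K and T_H = 318.71 K, so ΔT = 34.44 K.
The reversible limit is COP_R = T_C/ΔT = 8.253, so W_min = Q_C/COP = Q_C·ΔT/T_C.
W_min = 24700 × 34.44/284.26 = 2993 MJ = 831.4 kWh.

830 kWh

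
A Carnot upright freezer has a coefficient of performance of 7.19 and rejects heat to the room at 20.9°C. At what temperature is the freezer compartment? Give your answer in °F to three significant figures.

For a Carnot refrigerator COP_R = T_C/(T_H − T_C), so T_C = COP·T_H/(1 + COP).
With T_H = 294.05 K, T_C = 7.19 × 294.05/8.190 = 258.15 K.
Converting, 258.15 K = 4.99°F.

4.99 °F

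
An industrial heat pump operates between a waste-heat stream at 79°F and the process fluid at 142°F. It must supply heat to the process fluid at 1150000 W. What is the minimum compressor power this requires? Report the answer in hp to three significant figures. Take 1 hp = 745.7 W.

161 hp

In absolute terms T_C = 299.26 K and T_H = 334.26 K, so ΔT = 35.00 K.
COP_Carnot = T_H/ΔT = 334.26/35.00 = 9.550.
Ẇ_min = Q̇/COP_Carnot = 1150000/9.550 = 120400 W = 161.5 hp.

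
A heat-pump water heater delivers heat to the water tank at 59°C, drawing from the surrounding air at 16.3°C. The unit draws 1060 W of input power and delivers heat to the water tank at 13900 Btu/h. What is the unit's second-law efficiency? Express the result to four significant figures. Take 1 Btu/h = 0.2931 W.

Converting, Q̇_H = 13900 Btu/h = 4074 W, so COP_actual = Q̇_H/Ẇ = 4074/1060 = 3.843.
In absolute terms T_C = 289.45 K and T_H = 332.15 K, so ΔT = 42.70 K.
COP_Carnot = T_H/ΔT = 332.15/42.70 = 7.779.
η_II = COP_actual/COP_Carnot = 3.843/7.779 = 0.4941.

0.4941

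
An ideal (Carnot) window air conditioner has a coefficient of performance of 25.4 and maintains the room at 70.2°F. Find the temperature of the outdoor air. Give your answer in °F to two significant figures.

91 °F

COP_R = T_C/(T_H − T_C) gives T_H − T_C = T_C/COP.
With T_C = 294.37 K, T_H = 294.37 × (1 + 1/25.4) = 305.96 K.
Converting, 305.96 K = 91.06°F.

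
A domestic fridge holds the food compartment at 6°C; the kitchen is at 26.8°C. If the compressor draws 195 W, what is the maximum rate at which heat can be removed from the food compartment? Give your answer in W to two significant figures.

2600 W

In absolute terms T_C = 279.15 K and T_H = 299.95 K, so ΔT = 20.80 K.
COP_Carnot = T_C/ΔT = 279.15/20.80 = 13.42.
Q̇_max = COP_Carnot × Ẇ = 13.42 × 195.0 W = 2617 W.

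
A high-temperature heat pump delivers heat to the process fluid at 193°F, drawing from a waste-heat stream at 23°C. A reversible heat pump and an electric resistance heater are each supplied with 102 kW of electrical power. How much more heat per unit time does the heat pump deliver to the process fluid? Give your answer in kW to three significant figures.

455 kW

In absolute terms T_C = 296.15 K and T_H = 362.59 K, so ΔT = 66.44 K.
COP_Carnot = T_H/ΔT = 362.59/66.44 = 5.457.
The heat pump delivers Q̇_H = COP × Ẇ = 556.6 kW; the resistance heater delivers Ẇ = 102.0 kW.
Extra = (COP − 1)·Ẇ = 454.6 kW.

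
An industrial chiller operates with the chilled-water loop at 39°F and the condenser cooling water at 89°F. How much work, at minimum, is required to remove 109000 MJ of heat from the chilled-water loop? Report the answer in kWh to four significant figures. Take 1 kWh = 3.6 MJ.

3036 kWh

In absolute terms T_C = 277.04 K and T_H = 304.82 K, so ΔT = 27.78 K.
The reversible limit is COP_R = T_C/ΔT = 9.973, so W_min = Q_C/COP = Q_C·ΔT/T_C.
W_min = 109000 × 27.78/277.04 = 10930 MJ = 3036 kWh.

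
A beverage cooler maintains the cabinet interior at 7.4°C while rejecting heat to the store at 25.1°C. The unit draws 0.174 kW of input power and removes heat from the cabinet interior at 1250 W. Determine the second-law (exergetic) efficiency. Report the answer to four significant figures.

Converting, Q̇_C = 1250 W = 1.250 kW, so COP_actual = Q̇_C/Ẇ = 1.250/0.1740 = 7.184.
In absolute terms T_C = 280.55 K and T_H = 298.25 K, so ΔT = 17.70 K.
COP_Carnot = T_C/ΔT = 280.55/17.70 = 15.85.
η_II = COP_actual/COP_Carnot = 7.184/15.85 = 0.4532.

0.4532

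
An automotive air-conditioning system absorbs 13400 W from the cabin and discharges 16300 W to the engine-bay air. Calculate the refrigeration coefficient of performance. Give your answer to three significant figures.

4.62

The first law gives Q̇_H = Q̇_C + Ẇ, so the three rates are Q̇_C = 13400, Q̇_H = 16300, Ẇ = 2900 W.
COP_R = Q̇_C/Ẇ = 13400/2900 = 4.621.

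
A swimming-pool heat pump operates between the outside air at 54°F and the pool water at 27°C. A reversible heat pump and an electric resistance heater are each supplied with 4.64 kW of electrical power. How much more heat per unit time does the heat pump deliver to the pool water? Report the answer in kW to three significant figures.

89.6 kW

In absolute terms T_C = 285.37 K and T_H = 300.15 K, so ΔT = 14.78 K.
COP_Carnot = T_H/ΔT = 300.15/14.78 = 20.31.
The heat pump delivers Q̇_H = COP × Ẇ = 94.24 kW; the resistance heater delivers Ẇ = 4.640 kW.
Extra = (COP − 1)·Ẇ = 89.60 kW.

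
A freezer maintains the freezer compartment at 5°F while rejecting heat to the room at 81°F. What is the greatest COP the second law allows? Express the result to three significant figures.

In absolute terms T_C = 258.15 K and T_H = 300.37 K, so ΔT = 42.22 K.
For a reversible cycle, COP_Carnot = T_C/ΔT = 258.15/42.22 = 6.114.

6.11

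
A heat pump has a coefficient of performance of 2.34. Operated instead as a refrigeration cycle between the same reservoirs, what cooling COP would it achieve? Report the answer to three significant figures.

Since Q_H = Q_C + W for any cycle, COP_R = Q_C/W = Q_H/W − 1.
COP_R = 2.34 − 1 = 1.34.

1.34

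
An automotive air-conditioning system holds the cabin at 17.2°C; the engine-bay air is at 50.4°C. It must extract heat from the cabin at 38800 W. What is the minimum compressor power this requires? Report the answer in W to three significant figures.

In absolute terms T_C = 290.35 K and T_H = 323.55 K, so ΔT = 33.20 K.
COP_Carnot = T_C/ΔT = 290.35/33.20 = 8.745.
Ẇ_min = Q̇/COP_Carnot = 38800/8.745 = 4437 W.

4440 W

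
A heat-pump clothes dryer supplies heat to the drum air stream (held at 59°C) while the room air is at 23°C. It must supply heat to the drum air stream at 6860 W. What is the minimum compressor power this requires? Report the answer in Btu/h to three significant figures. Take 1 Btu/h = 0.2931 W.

2540 Btu/h

In absolute terms T_C = 296.15 K and T_H = 332.15 K, so ΔT = 36.00 K.
COP_Carnot = T_H/ΔT = 332.15/36.00 = 9.226.
Ẇ_min = Q̇/COP_Carnot = 6860/9.226 = 743.5 W = 2537 Btu/h.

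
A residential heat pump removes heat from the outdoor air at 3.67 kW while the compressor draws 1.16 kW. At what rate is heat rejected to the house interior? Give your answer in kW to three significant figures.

4.83 kW

For a cyclic device the first law requires Q̇_H = Q̇_C + Ẇ.
Q̇_H = Q̇_C + Ẇ = 4.830 kW.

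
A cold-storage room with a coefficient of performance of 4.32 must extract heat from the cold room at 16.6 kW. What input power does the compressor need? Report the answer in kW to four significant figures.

Ẇ = Q̇_C/COP = 16.60/4.32 = 3.843 kW.

3.843 kW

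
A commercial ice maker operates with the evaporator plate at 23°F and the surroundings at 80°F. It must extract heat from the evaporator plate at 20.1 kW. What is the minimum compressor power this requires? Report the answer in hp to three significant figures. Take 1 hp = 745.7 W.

3.18 hp

In absolute terms T_C = 268.15 K and T_H = 299.82 K, so ΔT = 31.67 K.
COP_Carnot = T_C/ΔT = 268.15/31.67 = 8.468.
Ẇ_min = Q̇/COP_Carnot = 20.10/8.468 = 2.374 kW = 3.183 hp.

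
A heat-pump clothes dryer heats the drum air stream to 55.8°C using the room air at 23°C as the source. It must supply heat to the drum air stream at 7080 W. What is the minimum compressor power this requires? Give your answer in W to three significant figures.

706 W

In absolute terms T_C = 296.15 K and T_H = 328.95 K, so ΔT = 32.80 K.
COP_Carnot = T_H/ΔT = 328.95/32.80 = 10.03.
Ẇ_min = Q̇/COP_Carnot = 7080/10.03 = 706.0 W.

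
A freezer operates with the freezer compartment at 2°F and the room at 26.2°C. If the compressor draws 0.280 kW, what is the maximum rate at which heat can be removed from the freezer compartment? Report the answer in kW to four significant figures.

In absolute terms T_C = 256.48 K and T_H = 299.35 K, so ΔT = 42.87 K.
COP_Carnot = T_C/ΔT = 256.48/42.87 = 5.983.
Q̇_max = COP_Carnot × Ẇ = 5.983 × 0.2800 kW = 1.675 kW.

1.675 kW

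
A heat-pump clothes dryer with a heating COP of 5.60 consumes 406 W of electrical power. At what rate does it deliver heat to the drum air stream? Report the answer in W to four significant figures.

2274 W

Q̇_H = COP_HP × Ẇ = 5.60 × 406.0 = 2274 W.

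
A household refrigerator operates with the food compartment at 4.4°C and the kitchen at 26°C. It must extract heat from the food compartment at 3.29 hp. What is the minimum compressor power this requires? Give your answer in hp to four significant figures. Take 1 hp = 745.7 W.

In absolute terms T_C = 277.55 K and T_H = 299.15 K, so ΔT = 21.60 K.
COP_Carnot = T_C/ΔT = 277.55/21.60 = 12.85.
Ẇ_min = Q̇/COP_Carnot = 3.290/12.85 = 0.2560 hp.

0.2560 hp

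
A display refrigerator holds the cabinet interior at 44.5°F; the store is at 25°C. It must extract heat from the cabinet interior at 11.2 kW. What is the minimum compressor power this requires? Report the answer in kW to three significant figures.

In absolute terms T_C = 280.09 K and T_H = 298.15 K, so ΔT = 18.06 K.
COP_Carnot = T_C/ΔT = 280.09/18.06 = 15.51.
Ẇ_min = Q̇/COP_Carnot = 11.20/15.51 = 0.7220 kW.

0.722 kW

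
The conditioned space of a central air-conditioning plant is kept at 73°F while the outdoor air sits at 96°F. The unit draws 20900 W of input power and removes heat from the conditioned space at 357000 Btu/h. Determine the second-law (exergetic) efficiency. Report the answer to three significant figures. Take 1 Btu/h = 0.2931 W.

Converting, Q̇_C = 357000 Btu/h = 104600 W, so COP_actual = Q̇_C/Ẇ = 104600/20900 = 5.007.
In absolute terms T_C = 295.93 K and T_H = 308.71 K, so ΔT = 12.78 K.
COP_Carnot = T_C/ΔT = 295.93/12.78 = 23.16.
η_II = COP_actual/COP_Carnot = 5.007/23.16 = 0.2162.

0.216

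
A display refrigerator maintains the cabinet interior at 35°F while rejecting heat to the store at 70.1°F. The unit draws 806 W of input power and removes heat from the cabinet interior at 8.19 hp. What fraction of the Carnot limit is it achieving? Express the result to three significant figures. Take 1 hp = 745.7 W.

0.538

Converting, Q̇_C = 8.190 hp = 6107 W, so COP_actual = Q̇_C/Ẇ = 6107/806.0 = 7.577.
In absolute terms T_C = 274.82 K and T_H = 294.32 K, so ΔT = 19.50 K.
COP_Carnot = T_C/ΔT = 274.82/19.50 = 14.09.
η_II = COP_actual/COP_Carnot = 7.577/14.09 = 0.5377.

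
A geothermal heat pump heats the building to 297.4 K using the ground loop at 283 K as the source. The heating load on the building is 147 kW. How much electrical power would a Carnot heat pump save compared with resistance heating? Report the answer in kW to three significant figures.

140 kW

The reservoir spacing is ΔT = 297.4 − 283 = 14.40 K.
COP_Carnot = T_H/ΔT = 297.40/14.40 = 20.65.
Resistance heating needs Ẇ_res = Q̇_H = 147.0 kW; the reversible heat pump needs only Ẇ_hp = Q̇_H/COP = 7.118 kW.
Saving = 147.0 − 7.118 = 139.9 kW.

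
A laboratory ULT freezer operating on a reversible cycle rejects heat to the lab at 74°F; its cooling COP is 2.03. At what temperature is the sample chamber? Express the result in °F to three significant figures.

-102 °F

For a Carnot refrigerator COP_R = T_C/(T_H − T_C), so T_C = COP·T_H/(1 + COP).
With T_H = 296.48 K, T_C = 2.03 × 296.48/3.030 = 198.63 K.
Converting, 198.63 K = -102.13°F.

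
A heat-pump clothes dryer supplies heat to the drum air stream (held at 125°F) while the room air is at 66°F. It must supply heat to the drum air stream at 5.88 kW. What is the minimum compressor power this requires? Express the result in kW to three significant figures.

0.593 kW

In absolute terms T_C = 292.04 K and T_H = 324.82 K, so ΔT = 32.78 K.
COP_Carnot = T_H/ΔT = 324.82/32.78 = 9.910.
Ẇ_min = Q̇/COP_Carnot = 5.880/9.910 = 0.5934 kW.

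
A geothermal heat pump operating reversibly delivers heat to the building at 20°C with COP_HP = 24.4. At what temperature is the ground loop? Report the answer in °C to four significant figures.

7.986 °C

COP_HP = T_H/(T_H − T_C) gives T_H − T_C = T_H/COP.
With T_H = 293.15 K, T_C = 293.15 × (1 − 1/24.4) = 281.14 K.
Converting, 281.14 K = 7.99°C.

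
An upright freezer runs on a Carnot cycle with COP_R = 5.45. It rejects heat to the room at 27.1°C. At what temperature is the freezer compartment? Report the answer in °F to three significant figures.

For a Carnot refrigerator COP_R = T_C/(T_H − T_C), so T_C = COP·T_H/(1 + COP).
With T_H = 300.25 K, T_C = 5.45 × 300.25/6.450 = 253.70 K.
Converting, 253.70 K = -3.01°F.

-3.01 °F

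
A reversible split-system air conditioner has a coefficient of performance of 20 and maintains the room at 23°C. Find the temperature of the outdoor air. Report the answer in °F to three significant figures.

100 °F

COP_R = T_C/(T_H − T_C) gives T_H − T_C = T_C/COP.
With T_C = 296.15 K, T_H = 296.15 × (1 + 1/20) = 310.96 K.
Converting, 310.96 K = 100.05°F.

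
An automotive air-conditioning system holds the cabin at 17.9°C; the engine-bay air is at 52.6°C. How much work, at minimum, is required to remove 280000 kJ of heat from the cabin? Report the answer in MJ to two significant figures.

In absolute terms T_C = 291.05 K and T_H = 325.75 K, so ΔT = 34.70 K.
The reversible limit is COP_R = T_C/ΔT = 8.388, so W_min = Q_C/COP = Q_C·ΔT/T_C.
W_min = 280000 × 34.70/291.05 = 33380 kJ = 33.38 MJ.

33 MJ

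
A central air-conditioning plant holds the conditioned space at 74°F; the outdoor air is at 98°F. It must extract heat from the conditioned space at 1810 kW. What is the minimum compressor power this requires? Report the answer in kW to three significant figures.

81.4 kW

In absolute terms T_C = 296.48 K and T_H = 309.82 K, so ΔT = 13.33 K.
COP_Carnot = T_C/ΔT = 296.48/13.33 = 22.24.
Ẇ_min = Q̇/COP_Carnot = 1810/22.24 = 81.40 kW.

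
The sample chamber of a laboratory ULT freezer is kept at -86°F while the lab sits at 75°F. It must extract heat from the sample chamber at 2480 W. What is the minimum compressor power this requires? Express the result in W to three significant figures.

1070 W

In absolute terms T_C = 207.59 K and T_H = 297.04 K, so ΔT = 89.44 K.
COP_Carnot = T_C/ΔT = 207.59/89.44 = 2.321.
Ẇ_min = Q̇/COP_Carnot = 2480/2.321 = 1069 W.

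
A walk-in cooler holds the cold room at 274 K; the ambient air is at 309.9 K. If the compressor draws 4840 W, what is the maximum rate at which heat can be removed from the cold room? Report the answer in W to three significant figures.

The reservoir spacing is ΔT = 309.9 − 274 = 35.90 K.
COP_Carnot = T_C/ΔT = 274.00/35.90 = 7.632.
Q̇_max = COP_Carnot × Ẇ = 7.632 × 4840 W = 36940 W.

36900 W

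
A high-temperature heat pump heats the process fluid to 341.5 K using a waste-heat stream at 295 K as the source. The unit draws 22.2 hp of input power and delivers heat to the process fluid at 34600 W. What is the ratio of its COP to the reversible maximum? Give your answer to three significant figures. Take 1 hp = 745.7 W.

0.285

Converting, Q̇_H = 34600 W = 46.40 hp, so COP_actual = Q̇_H/Ẇ = 46.40/22.20 = 2.090.
The reservoir spacing is ΔT = 341.5 − 295 = 46.50 K.
COP_Carnot = T_H/ΔT = 341.50/46.50 = 7.344.
η_II = COP_actual/COP_Carnot = 2.090/7.344 = 0.2846.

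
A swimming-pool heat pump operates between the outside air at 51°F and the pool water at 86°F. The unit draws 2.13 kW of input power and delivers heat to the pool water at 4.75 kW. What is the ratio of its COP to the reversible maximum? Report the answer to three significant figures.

0.143

COP_actual = Q̇_H/Ẇ = 4.750/2.130 = 2.230.
In absolute terms T_C = 283.71 K and T_H = 303.15 K, so ΔT = 19.44 K.
COP_Carnot = T_H/ΔT = 303.15/19.44 = 15.59.
η_II = COP_actual/COP_Carnot = 2.230/15.59 = 0.1430.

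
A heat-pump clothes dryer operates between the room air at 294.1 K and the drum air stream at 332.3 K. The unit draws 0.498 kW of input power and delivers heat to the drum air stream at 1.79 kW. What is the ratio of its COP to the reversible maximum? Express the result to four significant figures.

0.4132

COP_actual = Q̇_H/Ẇ = 1.790/0.4980 = 3.594.
The reservoir spacing is ΔT = 332.3 − 294.1 = 38.20 K.
COP_Carnot = T_H/ΔT = 332.30/38.20 = 8.699.
η_II = COP_actual/COP_Carnot = 3.594/8.699 = 0.4132.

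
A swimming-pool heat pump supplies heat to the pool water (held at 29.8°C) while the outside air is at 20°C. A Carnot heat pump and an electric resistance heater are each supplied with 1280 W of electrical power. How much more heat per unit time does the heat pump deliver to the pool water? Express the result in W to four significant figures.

38290 W

In absolute terms T_C = 293.15 K and T_H = 302.95 K, so ΔT = 9.800 K.
COP_Carnot = T_H/ΔT = 302.95/9.800 = 30.91.
The heat pump delivers Q̇_H = COP × Ẇ = 39570 W; the resistance heater delivers Ẇ = 1280 W.
Extra = (COP − 1)·Ẇ = 38290 W.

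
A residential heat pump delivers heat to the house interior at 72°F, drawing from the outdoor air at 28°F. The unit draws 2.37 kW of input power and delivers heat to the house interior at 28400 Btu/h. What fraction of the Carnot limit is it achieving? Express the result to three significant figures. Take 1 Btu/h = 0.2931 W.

0.291

Converting, Q̇_H = 28400 Btu/h = 8.324 kW, so COP_actual = Q̇_H/Ẇ = 8.324/2.370 = 3.512.
In absolute terms T_C = 270.93 K and T_H = 295.37 K, so ΔT = 24.44 K.
COP_Carnot = T_H/ΔT = 295.37/24.44 = 12.08.
η_II = COP_actual/COP_Carnot = 3.512/12.08 = 0.2907.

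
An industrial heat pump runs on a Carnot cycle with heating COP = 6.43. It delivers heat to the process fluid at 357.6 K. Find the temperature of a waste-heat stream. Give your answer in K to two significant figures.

COP_HP = T_H/(T_H − T_C) gives T_H − T_C = T_H/COP.
With T_H = 357.60 K, T_C = 357.60 × (1 − 1/6.43) = 301.99 K.

300 K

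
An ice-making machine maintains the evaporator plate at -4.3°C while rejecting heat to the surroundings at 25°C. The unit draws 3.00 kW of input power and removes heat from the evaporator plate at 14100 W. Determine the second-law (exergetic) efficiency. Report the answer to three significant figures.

0.512

Converting, Q̇_C = 14100 W = 14.10 kW, so COP_actual = Q̇_C/Ẇ = 14.10/3.000 = 4.700.
In absolute terms T_C = 268.85 K and T_H = 298.15 K, so ΔT = 29.30 K.
COP_Carnot = T_C/ΔT = 268.85/29.30 = 9.176.
η_II = COP_actual/COP_Carnot = 4.700/9.176 = 0.5122.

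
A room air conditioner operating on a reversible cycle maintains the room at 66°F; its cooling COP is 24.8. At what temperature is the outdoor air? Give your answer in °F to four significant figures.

COP_R = T_C/(T_H − T_C) gives T_H − T_C = T_C/COP.
With T_C = 292.04 K, T_H = 292.04 × (1 + 1/24.8) = 303.81 K.
Converting, 303.81 K = 87.20°F.

87.20 °F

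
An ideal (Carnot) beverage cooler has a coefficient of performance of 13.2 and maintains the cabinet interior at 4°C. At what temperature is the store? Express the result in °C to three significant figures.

25.0 °C

COP_R = T_C/(T_H − T_C) gives T_H − T_C = T_C/COP.
With T_C = 277.15 K, T_H = 277.15 × (1 + 1/13.2) = 298.15 K.
Converting, 298.15 K = 25.00°C.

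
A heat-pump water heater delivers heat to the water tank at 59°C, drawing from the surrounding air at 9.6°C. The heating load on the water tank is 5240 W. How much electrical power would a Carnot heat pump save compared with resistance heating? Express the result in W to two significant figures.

4500 W

In absolute terms T_C = 282.75 K and T_H = 332.15 K, so ΔT = 49.40 K.
COP_Carnot = T_H/ΔT = 332.15/49.40 = 6.724.
Resistance heating needs Ẇ_res = Q̇_H = 5240 W; the reversible heat pump needs only Ẇ_hp = Q̇_H/COP = 779.3 W.
Saving = 5240 − 779.3 = 4461 W.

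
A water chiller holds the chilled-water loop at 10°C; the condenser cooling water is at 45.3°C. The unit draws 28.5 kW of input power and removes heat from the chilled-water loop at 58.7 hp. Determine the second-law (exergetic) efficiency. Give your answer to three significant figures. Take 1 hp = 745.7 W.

Converting, Q̇_C = 58.70 hp = 43.77 kW, so COP_actual = Q̇_C/Ẇ = 43.77/28.50 = 1.536.
In absolute terms T_C = 283.15 K and T_H = 318.45 K, so ΔT = 35.30 K.
COP_Carnot = T_C/ΔT = 283.15/35.30 = 8.021.
η_II = COP_actual/COP_Carnot = 1.536/8.021 = 0.1915.

0.191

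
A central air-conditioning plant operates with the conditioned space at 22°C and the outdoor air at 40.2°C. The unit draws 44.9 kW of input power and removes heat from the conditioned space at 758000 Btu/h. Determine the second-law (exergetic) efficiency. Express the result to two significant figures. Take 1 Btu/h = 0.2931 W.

Converting, Q̇_C = 758000 Btu/h = 222.2 kW, so COP_actual = Q̇_C/Ẇ = 222.2/44.90 = 4.948.
In absolute terms T_C = 295.15 K and T_H = 313.35 K, so ΔT = 18.20 K.
COP_Carnot = T_C/ΔT = 295.15/18.20 = 16.22.
η_II = COP_actual/COP_Carnot = 4.948/16.22 = 0.3051.

0.31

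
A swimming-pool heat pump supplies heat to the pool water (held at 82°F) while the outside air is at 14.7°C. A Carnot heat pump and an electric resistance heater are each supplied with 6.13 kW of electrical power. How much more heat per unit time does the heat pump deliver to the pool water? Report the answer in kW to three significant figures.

135 kW

In absolute terms T_C = 287.85 K and T_H = 300.93 K, so ΔT = 13.08 K.
COP_Carnot = T_H/ΔT = 300.93/13.08 = 23.01.
The heat pump delivers Q̇_H = COP × Ẇ = 141.1 kW; the resistance heater delivers Ẇ = 6.130 kW.
Extra = (COP − 1)·Ẇ = 134.9 kW.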